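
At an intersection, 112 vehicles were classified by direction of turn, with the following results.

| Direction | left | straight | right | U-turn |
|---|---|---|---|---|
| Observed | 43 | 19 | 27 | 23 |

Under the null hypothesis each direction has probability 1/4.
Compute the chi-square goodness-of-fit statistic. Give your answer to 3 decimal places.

Expected count for each of the 4 categories: 112/4 = 28.
cat           O        E   (O−E)²/E
left         43       28     8.0357
straight     19       28     2.8929
right        27       28     0.0357
U-turn       23       28     0.8929
Sum = 11.857

11.857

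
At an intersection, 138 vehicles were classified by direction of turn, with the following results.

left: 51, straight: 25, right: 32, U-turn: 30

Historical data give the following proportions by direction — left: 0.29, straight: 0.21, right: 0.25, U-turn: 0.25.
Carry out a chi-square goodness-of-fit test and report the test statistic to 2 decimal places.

Expected counts E_i = n·p_i: 138×0.29 = 40.02, 138×0.21 = 28.98, 138×0.25 = 34.5, 138×0.25 = 34.5.
left: (51 − 40.02)²/40.02 = 120.5604/40.02 = 3.013
straight: (25 − 28.98)²/28.98 = 15.8404/28.98 = 0.547
right: (32 − 34.5)²/34.5 = 6.25/34.5 = 0.181
U-turn: (30 − 34.5)²/34.5 = 20.25/34.5 = 0.587
Sum = 4.33

4.33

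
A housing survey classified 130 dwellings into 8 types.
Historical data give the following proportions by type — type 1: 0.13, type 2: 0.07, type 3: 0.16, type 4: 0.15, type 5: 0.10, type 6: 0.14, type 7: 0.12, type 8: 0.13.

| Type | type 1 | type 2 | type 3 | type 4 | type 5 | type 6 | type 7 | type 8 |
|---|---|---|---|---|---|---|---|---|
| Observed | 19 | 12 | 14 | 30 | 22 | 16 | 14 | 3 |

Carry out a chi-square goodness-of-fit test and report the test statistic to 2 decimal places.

Expected counts E_i = n·p_i: 130×0.13 = 16.9, 130×0.07 = 9.1, 130×0.16 = 20.8, 130×0.15 = 19.5, 130×0.10 = 13, 130×0.14 = 18.2, 130×0.12 = 15.6, 130×0.13 = 16.9.
type 1: (19 − 16.9)²/16.9 = 4.41/16.9 = 0.261
type 2: (12 − 9.1)²/9.1 = 8.41/9.1 = 0.924
type 3: (14 − 20.8)²/20.8 = 46.24/20.8 = 2.223
type 4: (30 − 19.5)²/19.5 = 110.25/19.5 = 5.654
type 5: (22 − 13)²/13 = 81/13 = 6.231
type 6: (16 − 18.2)²/18.2 = 4.84/18.2 = 0.266
type 7: (14 − 15.6)²/15.6 = 2.56/15.6 = 0.164
type 8: (3 − 16.9)²/16.9 = 193.21/16.9 = 11.433
Sum = 27.16

27.16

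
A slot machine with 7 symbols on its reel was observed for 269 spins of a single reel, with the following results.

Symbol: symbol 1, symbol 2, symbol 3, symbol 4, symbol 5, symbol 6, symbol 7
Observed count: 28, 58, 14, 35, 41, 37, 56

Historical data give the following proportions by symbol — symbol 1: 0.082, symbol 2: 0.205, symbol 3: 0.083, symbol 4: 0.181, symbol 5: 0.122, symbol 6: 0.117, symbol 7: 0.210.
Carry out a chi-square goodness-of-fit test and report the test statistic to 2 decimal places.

11.72

Expected counts E_i = n·p_i: 269×0.082 = 22.058, 269×0.205 = 55.145, 269×0.083 = 22.327, 269×0.181 = 48.689, 269×0.122 = 32.818, 269×0.117 = 31.473, 269×0.210 = 56.49.
χ² = (28−22.058)²/22.058 + (58−55.145)²/55.145 + (14−22.327)²/22.327 + (35−48.689)²/48.689 + (41−32.818)²/32.818 + (37−31.473)²/31.473 + (56−56.49)²/56.49
   = 1.601 + 0.148 + 3.106 + 3.849 + 2.040 + 0.971 + 0.004
Sum = 11.72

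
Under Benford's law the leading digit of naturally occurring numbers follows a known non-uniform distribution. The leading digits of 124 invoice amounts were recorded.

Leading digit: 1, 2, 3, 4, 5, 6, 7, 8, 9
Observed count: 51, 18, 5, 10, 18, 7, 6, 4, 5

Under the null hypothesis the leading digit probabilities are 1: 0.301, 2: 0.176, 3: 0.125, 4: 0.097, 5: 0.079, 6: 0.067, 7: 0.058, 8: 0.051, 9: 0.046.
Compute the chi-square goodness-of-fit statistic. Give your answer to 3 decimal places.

21.351

Expected counts E_i = n·p_i: 124×0.301 = 37.324, 124×0.176 = 21.824, 124×0.125 = 15.5, 124×0.097 = 12.028, 124×0.079 = 9.796, 124×0.067 = 8.308, 124×0.058 = 7.192, 124×0.051 = 6.324, 124×0.046 = 5.704.
χ² = (51−37.324)²/37.324 + (18−21.824)²/21.824 + (5−15.5)²/15.5 + (10−12.028)²/12.028 + (18−9.796)²/9.796 + (7−8.308)²/8.308 + (6−7.192)²/7.192 + (4−6.324)²/6.324 + (5−5.704)²/5.704
   = 5.0111 + 0.6700 + 7.1129 + 0.3419 + 6.8707 + 0.2059 + 0.1976 + 0.8540 + 0.0869
Sum = 21.351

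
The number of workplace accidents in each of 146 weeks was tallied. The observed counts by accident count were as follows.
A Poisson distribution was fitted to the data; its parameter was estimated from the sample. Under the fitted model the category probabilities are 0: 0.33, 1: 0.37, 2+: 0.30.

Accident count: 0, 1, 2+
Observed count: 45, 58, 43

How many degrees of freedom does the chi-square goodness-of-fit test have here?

1

There are k = 3 categories and 1 parameter estimated from the data, so df = 3 − 1 − 1 = 1.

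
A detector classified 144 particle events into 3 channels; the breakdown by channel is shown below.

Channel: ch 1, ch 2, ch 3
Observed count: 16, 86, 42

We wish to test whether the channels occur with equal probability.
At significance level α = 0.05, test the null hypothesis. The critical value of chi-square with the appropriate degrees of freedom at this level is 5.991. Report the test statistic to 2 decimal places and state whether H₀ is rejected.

52.17; reject

Under H₀ each category has probability 1/3, so each expected count is 144/3 = 48.
ch 1: (16 − 48)²/48 = 1024/48 = 21.333
ch 2: (86 − 48)²/48 = 1444/48 = 30.083
ch 3: (42 − 48)²/48 = 36/48 = 0.750
Sum = 52.17
df = 2. Since 52.17 > 5.991, we reject H₀.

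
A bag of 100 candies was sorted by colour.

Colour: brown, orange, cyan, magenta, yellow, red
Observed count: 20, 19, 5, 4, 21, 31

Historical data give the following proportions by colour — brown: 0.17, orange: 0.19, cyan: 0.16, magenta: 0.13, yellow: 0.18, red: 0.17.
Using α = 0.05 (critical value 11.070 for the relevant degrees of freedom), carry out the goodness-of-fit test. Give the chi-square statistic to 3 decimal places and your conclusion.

26.352; reject

Expected counts E_i = n·p_i: 100×0.17 = 17, 100×0.19 = 19, 100×0.16 = 16, 100×0.13 = 13, 100×0.18 = 18, 100×0.17 = 17.
brown: (20 − 17)²/17 = 9/17 = 0.5294
orange: (19 − 19)²/19 = 0/19 = 0.0000
cyan: (5 − 16)²/16 = 121/16 = 7.5625
magenta: (4 − 13)²/13 = 81/13 = 6.2308
yellow: (21 − 18)²/18 = 9/18 = 0.5000
red: (31 − 17)²/17 = 196/17 = 11.5294
Sum = 26.352
df = 5. Since 26.352 > 11.070, we reject H₀.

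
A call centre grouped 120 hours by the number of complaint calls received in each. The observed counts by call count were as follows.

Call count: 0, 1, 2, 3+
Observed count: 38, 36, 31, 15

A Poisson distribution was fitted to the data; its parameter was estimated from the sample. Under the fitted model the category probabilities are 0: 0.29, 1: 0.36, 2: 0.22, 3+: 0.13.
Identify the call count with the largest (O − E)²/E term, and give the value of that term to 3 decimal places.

1, 1.200

Expected counts E_i = n·p_i: 120×0.29 = 34.8, 120×0.36 = 43.2, 120×0.22 = 26.4, 120×0.13 = 15.6.
χ² = (38−34.8)²/34.8 + (36−43.2)²/43.2 + (31−26.4)²/26.4 + (15−15.6)²/15.6
   = 0.2943 + 1.2000 + 0.8015 + 0.0231
The largest term is for 1: 1.200.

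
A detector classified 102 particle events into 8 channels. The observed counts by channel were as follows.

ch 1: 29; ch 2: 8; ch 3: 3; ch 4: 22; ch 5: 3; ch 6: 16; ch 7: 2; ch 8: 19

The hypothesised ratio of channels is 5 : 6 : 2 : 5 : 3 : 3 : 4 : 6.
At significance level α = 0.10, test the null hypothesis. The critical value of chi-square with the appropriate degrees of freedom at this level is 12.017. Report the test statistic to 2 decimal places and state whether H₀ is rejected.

Ratio total = 34. Expected counts: 102×5/34 = 15, 102×6/34 = 18, 102×2/34 = 6, 102×5/34 = 15, 102×3/34 = 9, 102×3/34 = 9, 102×4/34 = 12, 102×6/34 = 18.
cat         O        E   (O−E)²/E
ch 1       29       15     13.067
ch 2        8       18      5.556
ch 3        3        6      1.500
ch 4       22       15      3.267
ch 5        3        9      4.000
ch 6       16        9      5.444
ch 7        2       12      8.333
ch 8       19       18      0.056
Sum = 41.22
df = 7. Since 41.22 > 12.017, we reject H₀.

41.22; reject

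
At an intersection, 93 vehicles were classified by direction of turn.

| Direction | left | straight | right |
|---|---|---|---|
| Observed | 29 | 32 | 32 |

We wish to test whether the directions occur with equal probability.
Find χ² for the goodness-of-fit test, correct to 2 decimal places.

Under H₀ each category has probability 1/3, so each expected count is 93/3 = 31.
cat           O        E   (O−E)²/E
left         29       31      0.129
straight     32       31      0.032
right        32       31      0.032
Sum = 0.19

0.19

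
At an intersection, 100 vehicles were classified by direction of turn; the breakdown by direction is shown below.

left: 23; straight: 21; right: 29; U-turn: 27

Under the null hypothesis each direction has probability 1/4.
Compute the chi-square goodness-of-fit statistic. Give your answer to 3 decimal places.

Expected count for each of the 4 categories: 100/4 = 25.
left: (23 − 25)²/25 = 4/25 = 0.1600
straight: (21 − 25)²/25 = 16/25 = 0.6400
right: (29 − 25)²/25 = 16/25 = 0.6400
U-turn: (27 − 25)²/25 = 4/25 = 0.1600
Sum = 1.600

1.600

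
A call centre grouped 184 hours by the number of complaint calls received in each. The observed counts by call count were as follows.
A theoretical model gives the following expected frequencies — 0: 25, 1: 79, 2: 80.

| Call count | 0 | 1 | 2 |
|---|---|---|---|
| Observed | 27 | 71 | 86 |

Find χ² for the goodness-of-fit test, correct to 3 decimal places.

cat         O        E   (O−E)²/E
0          27       25     0.1600
1          71       79     0.8101
2          86       80     0.4500
Sum = 1.420

1.420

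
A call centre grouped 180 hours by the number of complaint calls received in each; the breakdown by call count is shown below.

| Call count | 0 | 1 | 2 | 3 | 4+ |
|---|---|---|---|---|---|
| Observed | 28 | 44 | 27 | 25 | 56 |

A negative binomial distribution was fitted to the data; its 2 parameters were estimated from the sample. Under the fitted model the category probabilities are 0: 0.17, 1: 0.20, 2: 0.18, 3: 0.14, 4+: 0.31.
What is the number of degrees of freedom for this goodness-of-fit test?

There are k = 5 categories and 2 parameters estimated from the data, so df = 5 − 1 − 2 = 2.

2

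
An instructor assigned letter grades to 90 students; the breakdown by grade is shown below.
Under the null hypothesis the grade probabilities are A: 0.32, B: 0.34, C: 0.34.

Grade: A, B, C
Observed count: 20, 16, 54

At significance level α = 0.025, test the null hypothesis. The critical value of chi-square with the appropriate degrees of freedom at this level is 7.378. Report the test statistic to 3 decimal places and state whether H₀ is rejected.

Expected counts E_i = n·p_i: 90×0.32 = 28.8, 90×0.34 = 30.6, 90×0.34 = 30.6.
A: (20 − 28.8)²/28.8 = 77.44/28.8 = 2.6889
B: (16 − 30.6)²/30.6 = 213.16/30.6 = 6.9660
C: (54 − 30.6)²/30.6 = 547.56/30.6 = 17.8941
Sum = 27.549
df = 2. Since 27.549 > 7.378, we reject H₀.

27.549; reject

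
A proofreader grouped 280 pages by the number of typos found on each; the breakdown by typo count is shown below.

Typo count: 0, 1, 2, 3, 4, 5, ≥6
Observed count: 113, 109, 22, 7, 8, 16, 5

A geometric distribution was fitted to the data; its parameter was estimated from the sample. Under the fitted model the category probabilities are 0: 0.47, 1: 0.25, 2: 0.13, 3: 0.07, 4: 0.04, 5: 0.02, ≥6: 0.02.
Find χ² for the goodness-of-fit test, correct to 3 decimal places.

Expected counts E_i = n·p_i: 280×0.47 = 131.6, 280×0.25 = 70, 280×0.13 = 36.4, 280×0.07 = 19.6, 280×0.04 = 11.2, 280×0.02 = 5.6, 280×0.02 = 5.6.
χ² = (113−131.6)²/131.6 + (109−70)²/70 + (22−36.4)²/36.4 + (7−19.6)²/19.6 + (8−11.2)²/11.2 + (16−5.6)²/5.6 + (5−5.6)²/5.6
   = 2.6289 + 21.7286 + 5.6967 + 8.1000 + 0.9143 + 19.3143 + 0.0643
Sum = 58.447

58.447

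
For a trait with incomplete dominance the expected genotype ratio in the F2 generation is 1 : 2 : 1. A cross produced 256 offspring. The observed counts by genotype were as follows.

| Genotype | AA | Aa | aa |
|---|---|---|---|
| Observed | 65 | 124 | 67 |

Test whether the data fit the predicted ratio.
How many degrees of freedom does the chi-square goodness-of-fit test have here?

There are k = 3 categories and no parameters were estimated from the data, so df = 3 − 1 = 2.

2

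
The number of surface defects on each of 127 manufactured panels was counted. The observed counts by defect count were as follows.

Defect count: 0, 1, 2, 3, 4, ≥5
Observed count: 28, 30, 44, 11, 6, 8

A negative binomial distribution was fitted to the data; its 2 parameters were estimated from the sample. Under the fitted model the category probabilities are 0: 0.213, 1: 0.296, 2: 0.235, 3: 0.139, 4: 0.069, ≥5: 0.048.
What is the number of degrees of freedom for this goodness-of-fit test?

3

There are k = 6 categories and 2 parameters estimated from the data, so df = 6 − 1 − 2 = 3.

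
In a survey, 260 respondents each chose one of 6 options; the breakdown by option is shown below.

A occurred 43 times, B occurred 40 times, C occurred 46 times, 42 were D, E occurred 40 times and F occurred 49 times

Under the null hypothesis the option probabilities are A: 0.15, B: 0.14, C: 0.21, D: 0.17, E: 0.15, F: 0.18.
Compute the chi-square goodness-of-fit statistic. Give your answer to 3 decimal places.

2.359

Expected counts E_i = n·p_i: 260×0.15 = 39, 260×0.14 = 36.4, 260×0.21 = 54.6, 260×0.17 = 44.2, 260×0.15 = 39, 260×0.18 = 46.8.
cat         O        E   (O−E)²/E
A          43       39     0.4103
B          40     36.4     0.3560
C          46     54.6     1.3546
D          42     44.2     0.1095
E          40       39     0.0256
F          49     46.8     0.1034
Sum = 2.359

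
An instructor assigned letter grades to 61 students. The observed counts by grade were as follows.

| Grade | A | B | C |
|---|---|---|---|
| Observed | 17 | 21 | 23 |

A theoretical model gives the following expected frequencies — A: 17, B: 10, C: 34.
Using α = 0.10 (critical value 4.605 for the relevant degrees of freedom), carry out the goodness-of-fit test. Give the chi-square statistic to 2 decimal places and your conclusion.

15.66; reject

χ² = (17−17)²/17 + (21−10)²/10 + (23−34)²/34
   = 0.000 + 12.100 + 3.559
Sum = 15.66
df = 2. Since 15.66 > 4.605, we reject H₀.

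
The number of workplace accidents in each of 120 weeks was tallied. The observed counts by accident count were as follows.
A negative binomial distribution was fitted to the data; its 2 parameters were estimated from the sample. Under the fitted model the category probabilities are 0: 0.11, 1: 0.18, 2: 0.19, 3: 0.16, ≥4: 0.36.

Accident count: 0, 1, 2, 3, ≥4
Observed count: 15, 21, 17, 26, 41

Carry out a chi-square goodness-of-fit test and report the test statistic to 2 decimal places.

4.26

Expected counts E_i = n·p_i: 120×0.11 = 13.2, 120×0.18 = 21.6, 120×0.19 = 22.8, 120×0.16 = 19.2, 120×0.36 = 43.2.
cat         O        E   (O−E)²/E
0          15     13.2      0.245
1          21     21.6      0.017
2          17     22.8      1.475
3          26     19.2      2.408
≥4         41     43.2      0.112
Sum = 4.26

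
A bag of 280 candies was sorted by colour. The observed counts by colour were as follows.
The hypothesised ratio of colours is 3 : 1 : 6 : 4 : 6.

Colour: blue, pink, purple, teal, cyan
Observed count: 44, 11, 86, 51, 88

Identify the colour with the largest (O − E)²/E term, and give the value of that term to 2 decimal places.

Ratio total = 20. Expected counts: 280×3/20 = 42, 280×1/20 = 14, 280×6/20 = 84, 280×4/20 = 56, 280×6/20 = 84.
blue: (44 − 42)²/42 = 4/42 = 0.095
pink: (11 − 14)²/14 = 9/14 = 0.643
purple: (86 − 84)²/84 = 4/84 = 0.048
teal: (51 − 56)²/56 = 25/56 = 0.446
cyan: (88 − 84)²/84 = 16/84 = 0.190
The largest term is for pink: 0.64.

pink, 0.64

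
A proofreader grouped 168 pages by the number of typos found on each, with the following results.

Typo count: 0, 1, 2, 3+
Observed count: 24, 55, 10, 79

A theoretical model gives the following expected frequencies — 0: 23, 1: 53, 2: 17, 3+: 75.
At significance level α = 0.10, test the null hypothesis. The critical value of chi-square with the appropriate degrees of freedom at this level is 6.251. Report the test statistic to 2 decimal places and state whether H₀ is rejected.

3.21; do not reject

χ² = (24−23)²/23 + (55−53)²/53 + (10−17)²/17 + (79−75)²/75
   = 0.043 + 0.075 + 2.882 + 0.213
Sum = 3.21
df = 3. Since 3.21 < 6.251, we do not reject H₀.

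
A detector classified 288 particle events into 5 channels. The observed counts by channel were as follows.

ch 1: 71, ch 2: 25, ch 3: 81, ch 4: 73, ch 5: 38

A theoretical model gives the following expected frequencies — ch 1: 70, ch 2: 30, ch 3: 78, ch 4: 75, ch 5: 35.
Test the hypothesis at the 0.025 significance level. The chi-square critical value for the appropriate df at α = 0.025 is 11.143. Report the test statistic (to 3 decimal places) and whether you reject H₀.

cat         O        E   (O−E)²/E
ch 1       71       70     0.0143
ch 2       25       30     0.8333
ch 3       81       78     0.1154
ch 4       73       75     0.0533
ch 5       38       35     0.2571
Sum = 1.273
df = 4. Since 1.273 < 11.143, we do not reject H₀.

1.273; do not reject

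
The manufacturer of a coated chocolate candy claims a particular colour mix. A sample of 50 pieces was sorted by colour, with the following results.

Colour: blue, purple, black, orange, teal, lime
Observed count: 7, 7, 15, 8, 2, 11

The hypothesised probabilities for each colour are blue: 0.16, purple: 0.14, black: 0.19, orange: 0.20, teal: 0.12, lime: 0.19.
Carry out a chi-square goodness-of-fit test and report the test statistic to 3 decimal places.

6.613

Expected counts E_i = n·p_i: 50×0.16 = 8, 50×0.14 = 7, 50×0.19 = 9.5, 50×0.20 = 10, 50×0.12 = 6, 50×0.19 = 9.5.
χ² = (7−8)²/8 + (7−7)²/7 + (15−9.5)²/9.5 + (8−10)²/10 + (2−6)²/6 + (11−9.5)²/9.5
   = 0.1250 + 0.0000 + 3.1842 + 0.4000 + 2.6667 + 0.2368
Sum = 6.613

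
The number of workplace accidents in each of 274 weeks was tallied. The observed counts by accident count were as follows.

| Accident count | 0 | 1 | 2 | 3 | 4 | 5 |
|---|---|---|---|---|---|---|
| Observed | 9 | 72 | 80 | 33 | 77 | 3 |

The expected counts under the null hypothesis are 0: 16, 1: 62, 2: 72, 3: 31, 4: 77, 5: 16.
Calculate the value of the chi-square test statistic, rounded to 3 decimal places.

16.256

χ² = (9−16)²/16 + (72−62)²/62 + (80−72)²/72 + (33−31)²/31 + (77−77)²/77 + (3−16)²/16
   = 3.0625 + 1.6129 + 0.8889 + 0.1290 + 0.0000 + 10.5625
Sum = 16.256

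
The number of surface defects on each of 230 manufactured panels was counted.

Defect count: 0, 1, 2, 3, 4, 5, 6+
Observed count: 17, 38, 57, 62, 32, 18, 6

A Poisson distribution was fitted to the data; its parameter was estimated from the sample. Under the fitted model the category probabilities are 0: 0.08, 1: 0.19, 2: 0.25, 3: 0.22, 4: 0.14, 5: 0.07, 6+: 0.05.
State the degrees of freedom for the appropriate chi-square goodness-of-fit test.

There are k = 7 categories and 1 parameter estimated from the data, so df = 7 − 1 − 1 = 5.

5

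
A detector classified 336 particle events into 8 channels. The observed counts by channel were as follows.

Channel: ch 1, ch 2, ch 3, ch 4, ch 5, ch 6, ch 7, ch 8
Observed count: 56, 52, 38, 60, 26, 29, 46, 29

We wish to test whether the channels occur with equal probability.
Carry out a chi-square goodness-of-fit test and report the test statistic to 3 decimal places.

Expected count for each of the 8 categories: 336/8 = 42.
ch 1: (56 − 42)²/42 = 196/42 = 4.6667
ch 2: (52 − 42)²/42 = 100/42 = 2.3810
ch 3: (38 − 42)²/42 = 16/42 = 0.3810
ch 4: (60 − 42)²/42 = 324/42 = 7.7143
ch 5: (26 − 42)²/42 = 256/42 = 6.0952
ch 6: (29 − 42)²/42 = 169/42 = 4.0238
ch 7: (46 − 42)²/42 = 16/42 = 0.3810
ch 8: (29 − 42)²/42 = 169/42 = 4.0238
Sum = 29.667

29.667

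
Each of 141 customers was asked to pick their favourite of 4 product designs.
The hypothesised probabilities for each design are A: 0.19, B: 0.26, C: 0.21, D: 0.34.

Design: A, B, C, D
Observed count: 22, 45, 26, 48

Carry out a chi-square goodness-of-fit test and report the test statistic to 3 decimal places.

Expected counts E_i = n·p_i: 141×0.19 = 26.79, 141×0.26 = 36.66, 141×0.21 = 29.61, 141×0.34 = 47.94.
χ² = (22−26.79)²/26.79 + (45−36.66)²/36.66 + (26−29.61)²/29.61 + (48−47.94)²/47.94
   = 0.8564 + 1.8973 + 0.4401 + 0.0001
Sum = 3.194

3.194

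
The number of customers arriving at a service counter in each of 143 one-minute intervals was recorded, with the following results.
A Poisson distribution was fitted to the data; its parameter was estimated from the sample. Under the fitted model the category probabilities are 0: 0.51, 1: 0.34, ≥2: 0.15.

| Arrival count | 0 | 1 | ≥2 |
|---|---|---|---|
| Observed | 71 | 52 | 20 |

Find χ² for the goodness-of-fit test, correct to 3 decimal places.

0.384

Expected counts E_i = n·p_i: 143×0.51 = 72.93, 143×0.34 = 48.62, 143×0.15 = 21.45.
χ² = (71−72.93)²/72.93 + (52−48.62)²/48.62 + (20−21.45)²/21.45
   = 0.0511 + 0.2350 + 0.0980
Sum = 0.384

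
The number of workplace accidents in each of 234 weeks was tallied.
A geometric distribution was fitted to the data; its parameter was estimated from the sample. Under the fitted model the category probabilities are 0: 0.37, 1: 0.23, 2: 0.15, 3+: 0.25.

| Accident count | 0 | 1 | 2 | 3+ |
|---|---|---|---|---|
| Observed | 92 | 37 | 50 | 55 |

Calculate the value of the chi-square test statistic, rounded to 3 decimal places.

12.130

Expected counts E_i = n·p_i: 234×0.37 = 86.58, 234×0.23 = 53.82, 234×0.15 = 35.1, 234×0.25 = 58.5.
0: (92 − 86.58)²/86.58 = 29.3764/86.58 = 0.3393
1: (37 − 53.82)²/53.82 = 282.9124/53.82 = 5.2566
2: (50 − 35.1)²/35.1 = 222.01/35.1 = 6.3251
3+: (55 − 58.5)²/58.5 = 12.25/58.5 = 0.2094
Sum = 12.130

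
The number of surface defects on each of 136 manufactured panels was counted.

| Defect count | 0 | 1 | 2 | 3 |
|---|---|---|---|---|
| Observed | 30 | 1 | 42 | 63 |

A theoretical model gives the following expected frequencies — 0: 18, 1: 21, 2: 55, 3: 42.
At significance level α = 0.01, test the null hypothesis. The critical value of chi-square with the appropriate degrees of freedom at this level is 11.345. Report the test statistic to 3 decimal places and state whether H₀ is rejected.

40.620; reject

cat         O        E   (O−E)²/E
0          30       18     8.0000
1           1       21    19.0476
2          42       55     3.0727
3          63       42    10.5000
Sum = 40.620
df = 3. Since 40.620 > 11.345, we reject H₀.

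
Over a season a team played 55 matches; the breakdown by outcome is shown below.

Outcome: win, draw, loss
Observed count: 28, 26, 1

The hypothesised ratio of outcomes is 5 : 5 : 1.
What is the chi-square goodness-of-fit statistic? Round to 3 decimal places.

3.600

Ratio total = 11. Expected counts: 55×5/11 = 25, 55×5/11 = 25, 55×1/11 = 5.
cat         O        E   (O−E)²/E
win        28       25     0.3600
draw       26       25     0.0400
loss        1        5     3.2000
Sum = 3.600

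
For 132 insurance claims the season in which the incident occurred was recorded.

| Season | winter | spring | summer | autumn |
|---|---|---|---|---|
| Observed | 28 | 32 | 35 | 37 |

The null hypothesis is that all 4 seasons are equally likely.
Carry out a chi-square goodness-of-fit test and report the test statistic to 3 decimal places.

Under H₀ each category has probability 1/4, so each expected count is 132/4 = 33.
χ² = (28−33)²/33 + (32−33)²/33 + (35−33)²/33 + (37−33)²/33
   = 0.7576 + 0.0303 + 0.1212 + 0.4848
Sum = 1.394

1.394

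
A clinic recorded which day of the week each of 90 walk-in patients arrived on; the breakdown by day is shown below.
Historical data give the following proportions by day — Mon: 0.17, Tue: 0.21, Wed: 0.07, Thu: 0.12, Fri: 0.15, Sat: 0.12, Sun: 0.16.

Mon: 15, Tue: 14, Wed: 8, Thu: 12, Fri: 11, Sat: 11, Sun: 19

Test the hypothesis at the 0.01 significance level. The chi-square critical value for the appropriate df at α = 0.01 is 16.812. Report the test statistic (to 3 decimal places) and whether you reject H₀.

3.804; do not reject

Expected counts E_i = n·p_i: 90×0.17 = 15.3, 90×0.21 = 18.9, 90×0.07 = 6.3, 90×0.12 = 10.8, 90×0.15 = 13.5, 90×0.12 = 10.8, 90×0.16 = 14.4.
χ² = (15−15.3)²/15.3 + (14−18.9)²/18.9 + (8−6.3)²/6.3 + (12−10.8)²/10.8 + (11−13.5)²/13.5 + (11−10.8)²/10.8 + (19−14.4)²/14.4
   = 0.0059 + 1.2704 + 0.4587 + 0.1333 + 0.4630 + 0.0037 + 1.4694
Sum = 3.804
df = 6. Since 3.804 < 16.812, we do not reject H₀.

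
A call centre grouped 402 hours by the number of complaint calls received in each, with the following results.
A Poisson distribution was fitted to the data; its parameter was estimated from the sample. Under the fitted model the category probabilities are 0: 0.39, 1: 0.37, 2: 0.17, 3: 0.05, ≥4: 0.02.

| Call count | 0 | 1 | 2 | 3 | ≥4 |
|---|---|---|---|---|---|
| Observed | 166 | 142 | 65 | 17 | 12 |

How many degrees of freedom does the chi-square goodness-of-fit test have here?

There are k = 5 categories and 1 parameter estimated from the data, so df = 5 − 1 − 1 = 3.

3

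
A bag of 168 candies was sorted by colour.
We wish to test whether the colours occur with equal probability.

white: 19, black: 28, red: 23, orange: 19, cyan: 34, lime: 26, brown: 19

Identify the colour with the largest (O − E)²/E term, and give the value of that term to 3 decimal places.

cyan, 4.167

Under H₀ each category has probability 1/7, so each expected count is 168/7 = 24.
white: (19 − 24)²/24 = 25/24 = 1.0417
black: (28 − 24)²/24 = 16/24 = 0.6667
red: (23 − 24)²/24 = 1/24 = 0.0417
orange: (19 − 24)²/24 = 25/24 = 1.0417
cyan: (34 − 24)²/24 = 100/24 = 4.1667
lime: (26 − 24)²/24 = 4/24 = 0.1667
brown: (19 − 24)²/24 = 25/24 = 1.0417
The largest term is for cyan: 4.167.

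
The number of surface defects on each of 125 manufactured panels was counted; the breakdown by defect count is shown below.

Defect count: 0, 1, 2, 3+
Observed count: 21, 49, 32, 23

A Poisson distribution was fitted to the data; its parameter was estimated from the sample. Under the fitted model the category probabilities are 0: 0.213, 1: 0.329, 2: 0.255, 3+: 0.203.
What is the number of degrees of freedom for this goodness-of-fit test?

2

There are k = 4 categories and 1 parameter estimated from the data, so df = 4 − 1 − 1 = 2.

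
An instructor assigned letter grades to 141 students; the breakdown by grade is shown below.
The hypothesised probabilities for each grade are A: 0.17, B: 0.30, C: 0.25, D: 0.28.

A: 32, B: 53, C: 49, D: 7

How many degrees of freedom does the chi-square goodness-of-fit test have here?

There are k = 4 categories and no parameters were estimated from the data, so df = 4 − 1 = 3.

3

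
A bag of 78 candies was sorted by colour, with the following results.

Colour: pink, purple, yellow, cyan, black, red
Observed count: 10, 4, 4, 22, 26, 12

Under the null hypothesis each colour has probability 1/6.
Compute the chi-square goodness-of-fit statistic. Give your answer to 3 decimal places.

32.462

Under H₀ each category has probability 1/6, so each expected count is 78/6 = 13.
pink: (10 − 13)²/13 = 9/13 = 0.6923
purple: (4 − 13)²/13 = 81/13 = 6.2308
yellow: (4 − 13)²/13 = 81/13 = 6.2308
cyan: (22 − 13)²/13 = 81/13 = 6.2308
black: (26 − 13)²/13 = 169/13 = 13.0000
red: (12 − 13)²/13 = 1/13 = 0.0769
Sum = 32.462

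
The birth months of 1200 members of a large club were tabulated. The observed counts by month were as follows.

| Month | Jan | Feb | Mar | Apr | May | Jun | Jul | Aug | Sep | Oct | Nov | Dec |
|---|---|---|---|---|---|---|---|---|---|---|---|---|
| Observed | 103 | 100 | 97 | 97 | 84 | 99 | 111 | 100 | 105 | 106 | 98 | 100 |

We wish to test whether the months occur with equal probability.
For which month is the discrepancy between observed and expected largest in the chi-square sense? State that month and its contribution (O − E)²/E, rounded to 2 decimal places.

May, 2.56

Expected count for each of the 12 categories: 1200/12 = 100.
Jan: (103 − 100)²/100 = 9/100 = 0.090
Feb: (100 − 100)²/100 = 0/100 = 0.000
Mar: (97 − 100)²/100 = 9/100 = 0.090
Apr: (97 − 100)²/100 = 9/100 = 0.090
May: (84 − 100)²/100 = 256/100 = 2.560
Jun: (99 − 100)²/100 = 1/100 = 0.010
Jul: (111 − 100)²/100 = 121/100 = 1.210
Aug: (100 − 100)²/100 = 0/100 = 0.000
Sep: (105 − 100)²/100 = 25/100 = 0.250
Oct: (106 − 100)²/100 = 36/100 = 0.360
Nov: (98 − 100)²/100 = 4/100 = 0.040
Dec: (100 − 100)²/100 = 0/100 = 0.000
The largest term is for May: 2.56.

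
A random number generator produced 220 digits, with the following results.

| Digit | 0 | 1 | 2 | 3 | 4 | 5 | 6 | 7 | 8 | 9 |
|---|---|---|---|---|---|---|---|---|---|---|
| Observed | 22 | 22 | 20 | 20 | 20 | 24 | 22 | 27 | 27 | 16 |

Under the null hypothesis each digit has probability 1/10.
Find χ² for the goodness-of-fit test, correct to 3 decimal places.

Expected count for each of the 10 categories: 220/10 = 22.
χ² = (22−22)²/22 + (22−22)²/22 + (20−22)²/22 + (20−22)²/22 + (20−22)²/22 + (24−22)²/22 + (22−22)²/22 + (27−22)²/22 + (27−22)²/22 + (16−22)²/22
   = 0.0000 + 0.0000 + 0.1818 + 0.1818 + 0.1818 + 0.1818 + 0.0000 + 1.1364 + 1.1364 + 1.6364
Sum = 4.636

4.636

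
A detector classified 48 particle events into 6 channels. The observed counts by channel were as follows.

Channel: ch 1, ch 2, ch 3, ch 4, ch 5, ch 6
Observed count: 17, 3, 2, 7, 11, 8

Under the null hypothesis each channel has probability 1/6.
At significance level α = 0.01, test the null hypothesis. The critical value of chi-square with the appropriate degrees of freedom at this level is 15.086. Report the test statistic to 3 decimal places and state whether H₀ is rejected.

19.000; reject

Under H₀ each category has probability 1/6, so each expected count is 48/6 = 8.
χ² = (17−8)²/8 + (3−8)²/8 + (2−8)²/8 + (7−8)²/8 + (11−8)²/8 + (8−8)²/8
   = 10.1250 + 3.1250 + 4.5000 + 0.1250 + 1.1250 + 0.0000
Sum = 19.000
df = 5. Since 19.000 > 15.086, we reject H₀.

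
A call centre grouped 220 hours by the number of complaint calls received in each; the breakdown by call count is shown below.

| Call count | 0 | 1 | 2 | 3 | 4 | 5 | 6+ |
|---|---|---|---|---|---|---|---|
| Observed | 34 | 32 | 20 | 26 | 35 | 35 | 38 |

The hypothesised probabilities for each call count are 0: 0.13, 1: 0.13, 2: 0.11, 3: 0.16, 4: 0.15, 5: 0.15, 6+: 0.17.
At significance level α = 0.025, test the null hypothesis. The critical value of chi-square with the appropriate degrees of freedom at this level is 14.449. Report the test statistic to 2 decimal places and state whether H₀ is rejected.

4.81; do not reject

Expected counts E_i = n·p_i: 220×0.13 = 28.6, 220×0.13 = 28.6, 220×0.11 = 24.2, 220×0.16 = 35.2, 220×0.15 = 33, 220×0.15 = 33, 220×0.17 = 37.4.
0: (34 − 28.6)²/28.6 = 29.16/28.6 = 1.020
1: (32 − 28.6)²/28.6 = 11.56/28.6 = 0.404
2: (20 − 24.2)²/24.2 = 17.64/24.2 = 0.729
3: (26 − 35.2)²/35.2 = 84.64/35.2 = 2.405
4: (35 − 33)²/33 = 4/33 = 0.121
5: (35 − 33)²/33 = 4/33 = 0.121
6+: (38 − 37.4)²/37.4 = 0.36/37.4 = 0.010
Sum = 4.81
df = 6. Since 4.81 < 14.449, we do not reject H₀.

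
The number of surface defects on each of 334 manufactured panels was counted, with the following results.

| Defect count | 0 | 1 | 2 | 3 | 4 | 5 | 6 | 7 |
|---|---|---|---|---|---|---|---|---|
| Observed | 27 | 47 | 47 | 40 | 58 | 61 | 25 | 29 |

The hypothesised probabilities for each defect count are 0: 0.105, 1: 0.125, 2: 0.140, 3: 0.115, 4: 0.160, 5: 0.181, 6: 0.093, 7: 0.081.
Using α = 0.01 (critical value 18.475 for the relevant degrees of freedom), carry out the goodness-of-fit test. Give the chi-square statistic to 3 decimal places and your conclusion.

4.301; do not reject

Expected counts E_i = n·p_i: 334×0.105 = 35.07, 334×0.125 = 41.75, 334×0.140 = 46.76, 334×0.115 = 38.41, 334×0.160 = 53.44, 334×0.181 = 60.454, 334×0.093 = 31.062, 334×0.081 = 27.054.
χ² = (27−35.07)²/35.07 + (47−41.75)²/41.75 + (47−46.76)²/46.76 + (40−38.41)²/38.41 + (58−53.44)²/53.44 + (61−60.454)²/60.454 + (25−31.062)²/31.062 + (29−27.054)²/27.054
   = 1.8570 + 0.6602 + 0.0012 + 0.0658 + 0.3891 + 0.0049 + 1.1830 + 0.1400
Sum = 4.301
df = 7. Since 4.301 < 18.475, we do not reject H₀.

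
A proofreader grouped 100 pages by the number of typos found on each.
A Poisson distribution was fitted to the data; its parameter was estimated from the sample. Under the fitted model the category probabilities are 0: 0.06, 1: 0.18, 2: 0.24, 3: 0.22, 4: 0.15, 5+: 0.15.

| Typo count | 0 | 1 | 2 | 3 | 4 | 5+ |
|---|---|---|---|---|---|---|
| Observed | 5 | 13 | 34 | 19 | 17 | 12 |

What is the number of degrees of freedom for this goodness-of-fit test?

There are k = 6 categories and 1 parameter estimated from the data, so df = 6 − 1 − 1 = 4.

4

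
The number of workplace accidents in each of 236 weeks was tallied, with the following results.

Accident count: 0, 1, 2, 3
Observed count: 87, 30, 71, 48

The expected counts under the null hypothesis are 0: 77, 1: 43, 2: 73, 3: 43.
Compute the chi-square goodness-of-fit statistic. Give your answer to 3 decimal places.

χ² = (87−77)²/77 + (30−43)²/43 + (71−73)²/73 + (48−43)²/43
   = 1.2987 + 3.9302 + 0.0548 + 0.5814
Sum = 5.865

5.865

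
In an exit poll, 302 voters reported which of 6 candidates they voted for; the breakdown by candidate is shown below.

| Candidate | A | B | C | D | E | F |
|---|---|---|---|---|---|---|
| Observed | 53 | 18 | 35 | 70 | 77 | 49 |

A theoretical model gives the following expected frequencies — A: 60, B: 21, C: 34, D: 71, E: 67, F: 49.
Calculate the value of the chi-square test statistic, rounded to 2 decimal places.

A: (53 − 60)²/60 = 49/60 = 0.817
B: (18 − 21)²/21 = 9/21 = 0.429
C: (35 − 34)²/34 = 1/34 = 0.029
D: (70 − 71)²/71 = 1/71 = 0.014
E: (77 − 67)²/67 = 100/67 = 1.493
F: (49 − 49)²/49 = 0/49 = 0.000
Sum = 2.78

2.78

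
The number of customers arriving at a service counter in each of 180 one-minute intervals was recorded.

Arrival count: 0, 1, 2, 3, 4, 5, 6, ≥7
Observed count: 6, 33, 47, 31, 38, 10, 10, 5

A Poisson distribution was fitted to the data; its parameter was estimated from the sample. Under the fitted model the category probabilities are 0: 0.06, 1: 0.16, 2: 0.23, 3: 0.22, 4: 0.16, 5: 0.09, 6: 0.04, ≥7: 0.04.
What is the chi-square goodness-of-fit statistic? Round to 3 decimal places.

Expected counts E_i = n·p_i: 180×0.06 = 10.8, 180×0.16 = 28.8, 180×0.23 = 41.4, 180×0.22 = 39.6, 180×0.16 = 28.8, 180×0.09 = 16.2, 180×0.04 = 7.2, 180×0.04 = 7.2.
χ² = (6−10.8)²/10.8 + (33−28.8)²/28.8 + (47−41.4)²/41.4 + (31−39.6)²/39.6 + (38−28.8)²/28.8 + (10−16.2)²/16.2 + (10−7.2)²/7.2 + (5−7.2)²/7.2
   = 2.1333 + 0.6125 + 0.7575 + 1.8677 + 2.9389 + 2.3728 + 1.0889 + 0.6722
Sum = 12.444

12.444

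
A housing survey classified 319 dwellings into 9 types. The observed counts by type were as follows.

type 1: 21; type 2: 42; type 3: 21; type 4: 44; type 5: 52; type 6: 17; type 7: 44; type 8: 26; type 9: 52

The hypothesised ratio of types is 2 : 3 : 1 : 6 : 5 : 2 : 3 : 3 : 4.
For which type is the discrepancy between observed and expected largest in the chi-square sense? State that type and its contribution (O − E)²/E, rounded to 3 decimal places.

Ratio total = 29. Expected counts: 319×2/29 = 22, 319×3/29 = 33, 319×1/29 = 11, 319×6/29 = 66, 319×5/29 = 55, 319×2/29 = 22, 319×3/29 = 33, 319×3/29 = 33, 319×4/29 = 44.
cat         O        E   (O−E)²/E
type 1     21       22     0.0455
type 2     42       33     2.4545
type 3     21       11     9.0909
type 4     44       66     7.3333
type 5     52       55     0.1636
type 6     17       22     1.1364
type 7     44       33     3.6667
type 8     26       33     1.4848
type 9     52       44     1.4545
The largest term is for type 3: 9.091.

type 3, 9.091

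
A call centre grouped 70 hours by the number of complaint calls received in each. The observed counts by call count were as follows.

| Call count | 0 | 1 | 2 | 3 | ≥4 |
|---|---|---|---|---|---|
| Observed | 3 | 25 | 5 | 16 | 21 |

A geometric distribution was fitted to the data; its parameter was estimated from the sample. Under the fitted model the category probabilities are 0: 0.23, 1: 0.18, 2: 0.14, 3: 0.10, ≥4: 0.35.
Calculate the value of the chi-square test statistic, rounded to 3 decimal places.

37.285

Expected counts E_i = n·p_i: 70×0.23 = 16.1, 70×0.18 = 12.6, 70×0.14 = 9.8, 70×0.10 = 7, 70×0.35 = 24.5.
χ² = (3−16.1)²/16.1 + (25−12.6)²/12.6 + (5−9.8)²/9.8 + (16−7)²/7 + (21−24.5)²/24.5
   = 10.6590 + 12.2032 + 2.3510 + 11.5714 + 0.5000
Sum = 37.285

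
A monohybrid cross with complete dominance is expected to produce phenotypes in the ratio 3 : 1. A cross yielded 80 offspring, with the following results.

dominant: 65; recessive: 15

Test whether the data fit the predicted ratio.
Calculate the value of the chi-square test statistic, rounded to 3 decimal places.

1.667

Ratio total = 4. Expected counts: 80×3/4 = 60, 80×1/4 = 20.
cat            O        E   (O−E)²/E
dominant      65       60     0.4167
recessive     15       20     1.2500
Sum = 1.667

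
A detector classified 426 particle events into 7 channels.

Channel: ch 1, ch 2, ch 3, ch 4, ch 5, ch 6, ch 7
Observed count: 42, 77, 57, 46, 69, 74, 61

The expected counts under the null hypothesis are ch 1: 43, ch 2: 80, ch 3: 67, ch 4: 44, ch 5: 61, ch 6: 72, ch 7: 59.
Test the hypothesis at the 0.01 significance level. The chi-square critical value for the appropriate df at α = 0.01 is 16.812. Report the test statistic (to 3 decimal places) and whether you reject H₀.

2.892; do not reject

cat         O        E   (O−E)²/E
ch 1       42       43     0.0233
ch 2       77       80     0.1125
ch 3       57       67     1.4925
ch 4       46       44     0.0909
ch 5       69       61     1.0492
ch 6       74       72     0.0556
ch 7       61       59     0.0678
Sum = 2.892
df = 6. Since 2.892 < 16.812, we do not reject H₀.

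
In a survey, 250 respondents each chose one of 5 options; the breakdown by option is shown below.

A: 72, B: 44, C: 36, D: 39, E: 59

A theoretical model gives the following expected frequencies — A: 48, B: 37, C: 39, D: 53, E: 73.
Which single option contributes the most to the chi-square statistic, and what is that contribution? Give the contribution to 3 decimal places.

A, 12.000

cat         O        E   (O−E)²/E
A          72       48    12.0000
B          44       37     1.3243
C          36       39     0.2308
D          39       53     3.6981
E          59       73     2.6849
The largest term is for A: 12.000.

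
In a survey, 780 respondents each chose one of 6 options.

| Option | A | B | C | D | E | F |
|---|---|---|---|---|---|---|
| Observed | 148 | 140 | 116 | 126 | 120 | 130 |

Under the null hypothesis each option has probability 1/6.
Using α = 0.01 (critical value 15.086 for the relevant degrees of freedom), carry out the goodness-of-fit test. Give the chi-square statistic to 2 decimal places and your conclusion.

Expected count for each of the 6 categories: 780/6 = 130.
A: (148 − 130)²/130 = 324/130 = 2.492
B: (140 − 130)²/130 = 100/130 = 0.769
C: (116 − 130)²/130 = 196/130 = 1.508
D: (126 − 130)²/130 = 16/130 = 0.123
E: (120 − 130)²/130 = 100/130 = 0.769
F: (130 − 130)²/130 = 0/130 = 0.000
Sum = 5.66
df = 5. Since 5.66 < 15.086, we do not reject H₀.

5.66; do not reject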